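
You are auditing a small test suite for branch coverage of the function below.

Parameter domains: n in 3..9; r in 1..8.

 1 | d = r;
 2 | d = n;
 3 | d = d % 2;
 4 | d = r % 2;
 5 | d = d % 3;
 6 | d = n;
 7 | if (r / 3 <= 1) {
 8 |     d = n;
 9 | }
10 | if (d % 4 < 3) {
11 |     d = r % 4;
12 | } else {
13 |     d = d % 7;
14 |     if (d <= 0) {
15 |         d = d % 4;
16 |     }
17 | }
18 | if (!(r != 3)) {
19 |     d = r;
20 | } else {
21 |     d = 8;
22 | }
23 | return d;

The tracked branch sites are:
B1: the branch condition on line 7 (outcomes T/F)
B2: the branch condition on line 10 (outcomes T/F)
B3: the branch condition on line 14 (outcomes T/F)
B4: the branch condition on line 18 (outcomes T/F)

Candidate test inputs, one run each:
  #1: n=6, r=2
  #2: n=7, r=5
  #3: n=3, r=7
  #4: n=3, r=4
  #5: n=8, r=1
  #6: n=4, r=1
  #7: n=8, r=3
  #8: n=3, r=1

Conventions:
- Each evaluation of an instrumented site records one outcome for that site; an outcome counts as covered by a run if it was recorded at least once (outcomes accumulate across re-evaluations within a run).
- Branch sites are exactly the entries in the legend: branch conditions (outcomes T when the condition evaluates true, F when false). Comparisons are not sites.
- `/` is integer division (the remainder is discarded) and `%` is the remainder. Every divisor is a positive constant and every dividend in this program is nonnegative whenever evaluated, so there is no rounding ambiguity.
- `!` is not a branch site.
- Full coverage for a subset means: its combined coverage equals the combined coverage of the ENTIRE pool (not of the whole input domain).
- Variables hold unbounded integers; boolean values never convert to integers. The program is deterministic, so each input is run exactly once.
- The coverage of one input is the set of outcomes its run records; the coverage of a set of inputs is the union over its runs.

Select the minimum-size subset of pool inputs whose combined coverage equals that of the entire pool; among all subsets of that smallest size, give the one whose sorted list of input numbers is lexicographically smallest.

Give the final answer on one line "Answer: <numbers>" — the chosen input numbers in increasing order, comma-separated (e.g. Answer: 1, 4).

run #1 (n=6, r=2) runs B1->T, B2->T, B4->F; records B1=T, B2=T, B4=F
run #2 (n=7, r=5) runs B1->T, B2->F, B3->T, B4->F; records B1=T, B2=F, B3=T, B4=F
run #3 (n=3, r=7) runs B1->F, B2->F, B3->F, B4->F; records B1=F, B2=F, B3=F, B4=F
run #4 (n=3, r=4) runs B1->T, B2->F, B3->F, B4->F; records B1=T, B2=F, B3=F, B4=F
run #5 (n=8, r=1) runs B1->T, B2->T, B4->F; records B1=T, B2=T, B4=F
run #6 (n=4, r=1) runs B1->T, B2->T, B4->F; records B1=T, B2=T, B4=F
run #7 (n=8, r=3) runs B1->T, B2->T, B4->T; records B1=T, B2=T, B4=T
run #8 (n=3, r=1) runs B1->T, B2->F, B3->F, B4->F; records B1=T, B2=F, B3=F, B4=F
together the pool reaches 8 outcomes: B1=T, B1=F, B2=T, B2=F, B3=T, B3=F, B4=T, B4=F
size 1 is not enough: best union over all size-1 subsets is 4/8
size 2 is not enough: best union over all size-2 subsets is 7/8
the canonical winner is {2, 3, 7}: size 3, full 8-outcome coverage, earliest index list among size-3 covers

Answer: 2, 3, 7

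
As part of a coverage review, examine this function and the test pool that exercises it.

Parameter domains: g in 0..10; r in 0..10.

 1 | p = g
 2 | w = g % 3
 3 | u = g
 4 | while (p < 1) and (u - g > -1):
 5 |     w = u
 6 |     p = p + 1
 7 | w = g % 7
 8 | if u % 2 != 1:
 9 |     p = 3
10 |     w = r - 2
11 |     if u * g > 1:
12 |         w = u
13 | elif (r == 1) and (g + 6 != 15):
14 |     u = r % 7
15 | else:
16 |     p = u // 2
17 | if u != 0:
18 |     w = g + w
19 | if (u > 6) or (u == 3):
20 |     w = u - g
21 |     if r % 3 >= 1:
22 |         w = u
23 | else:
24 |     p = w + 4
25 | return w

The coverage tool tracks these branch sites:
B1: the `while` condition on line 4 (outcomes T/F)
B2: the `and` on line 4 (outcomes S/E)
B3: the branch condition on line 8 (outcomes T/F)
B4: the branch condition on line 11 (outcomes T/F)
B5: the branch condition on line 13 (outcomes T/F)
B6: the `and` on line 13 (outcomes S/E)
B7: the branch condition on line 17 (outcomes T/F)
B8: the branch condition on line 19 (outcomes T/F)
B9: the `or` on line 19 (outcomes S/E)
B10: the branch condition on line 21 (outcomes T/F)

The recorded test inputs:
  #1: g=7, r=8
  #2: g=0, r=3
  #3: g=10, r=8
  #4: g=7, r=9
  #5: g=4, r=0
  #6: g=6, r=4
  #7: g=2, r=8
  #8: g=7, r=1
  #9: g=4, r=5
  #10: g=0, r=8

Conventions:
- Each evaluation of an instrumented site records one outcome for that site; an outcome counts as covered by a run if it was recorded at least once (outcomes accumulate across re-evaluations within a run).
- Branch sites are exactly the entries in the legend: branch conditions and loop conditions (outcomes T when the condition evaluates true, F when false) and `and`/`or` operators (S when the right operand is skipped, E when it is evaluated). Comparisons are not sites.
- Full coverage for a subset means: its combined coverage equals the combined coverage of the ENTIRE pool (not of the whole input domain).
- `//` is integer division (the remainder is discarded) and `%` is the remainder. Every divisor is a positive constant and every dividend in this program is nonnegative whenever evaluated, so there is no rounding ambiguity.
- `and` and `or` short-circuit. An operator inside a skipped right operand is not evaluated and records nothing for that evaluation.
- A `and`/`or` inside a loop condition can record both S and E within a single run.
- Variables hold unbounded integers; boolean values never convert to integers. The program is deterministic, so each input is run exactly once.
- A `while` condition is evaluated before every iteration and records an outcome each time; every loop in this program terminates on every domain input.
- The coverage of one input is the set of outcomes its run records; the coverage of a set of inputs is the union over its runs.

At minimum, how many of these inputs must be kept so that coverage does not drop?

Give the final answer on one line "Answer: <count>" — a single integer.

test 1 (g=7, r=8) fires B2->S, B1->F, B3->F, B6->S, B5->F, B7->T, B9->S, B8->T, B10->T; hits B1=F, B2=S, B3=F, B5=F, B6=S, B7=T, B8=T, B9=S, B10=T
test 2 (g=0, r=3) fires B2->E, B1->T, B2->S, B1->F, B3->T, B4->F, B7->F, B9->E, B8->F; hits B1=T, B1=F, B2=S, B2=E, B3=T, B4=F, B7=F, B8=F, B9=E
test 3 (g=10, r=8) fires B2->S, B1->F, B3->T, B4->T, B7->T, B9->S, B8->T, B10->T; hits B1=F, B2=S, B3=T, B4=T, B7=T, B8=T, B9=S, B10=T
test 4 (g=7, r=9) fires B2->S, B1->F, B3->F, B6->S, B5->F, B7->T, B9->S, B8->T, B10->F; hits B1=F, B2=S, B3=F, B5=F, B6=S, B7=T, B8=T, B9=S, B10=F
test 5 (g=4, r=0) fires B2->S, B1->F, B3->T, B4->T, B7->T, B9->E, B8->F; hits B1=F, B2=S, B3=T, B4=T, B7=T, B8=F, B9=E
test 6 (g=6, r=4) fires B2->S, B1->F, B3->T, B4->T, B7->T, B9->E, B8->F; hits B1=F, B2=S, B3=T, B4=T, B7=T, B8=F, B9=E
test 7 (g=2, r=8) fires B2->S, B1->F, B3->T, B4->T, B7->T, B9->E, B8->F; hits B1=F, B2=S, B3=T, B4=T, B7=T, B8=F, B9=E
test 8 (g=7, r=1) fires B2->S, B1->F, B3->F, B6->E, B5->T, B7->T, B9->E, B8->F; hits B1=F, B2=S, B3=F, B5=T, B6=E, B7=T, B8=F, B9=E
test 9 (g=4, r=5) fires B2->S, B1->F, B3->T, B4->T, B7->T, B9->E, B8->F; hits B1=F, B2=S, B3=T, B4=T, B7=T, B8=F, B9=E
test 10 (g=0, r=8) fires B2->E, B1->T, B2->S, B1->F, B3->T, B4->F, B7->F, B9->E, B8->F; hits B1=T, B1=F, B2=S, B2=E, B3=T, B4=F, B7=F, B8=F, B9=E
pool-wide coverage (20 outcomes): B1=T, B1=F, B2=S, B2=E, B3=T, B3=F, B4=T, B4=F, B5=T, B5=F, B6=S, B6=E, B7=T, B7=F, B8=T, B8=F, B9=S, B9=E, B10=T, B10=F
no size-1 subset reaches all 20 outcomes (best union: 9/20)
no size-2 subset reaches all 20 outcomes (best union: 16/20)
no size-3 subset reaches all 20 outcomes (best union: 18/20)
the canonical winner is {2, 3, 4, 8}: size 4, full 20-outcome coverage, earliest index list among size-4 covers

Answer: 4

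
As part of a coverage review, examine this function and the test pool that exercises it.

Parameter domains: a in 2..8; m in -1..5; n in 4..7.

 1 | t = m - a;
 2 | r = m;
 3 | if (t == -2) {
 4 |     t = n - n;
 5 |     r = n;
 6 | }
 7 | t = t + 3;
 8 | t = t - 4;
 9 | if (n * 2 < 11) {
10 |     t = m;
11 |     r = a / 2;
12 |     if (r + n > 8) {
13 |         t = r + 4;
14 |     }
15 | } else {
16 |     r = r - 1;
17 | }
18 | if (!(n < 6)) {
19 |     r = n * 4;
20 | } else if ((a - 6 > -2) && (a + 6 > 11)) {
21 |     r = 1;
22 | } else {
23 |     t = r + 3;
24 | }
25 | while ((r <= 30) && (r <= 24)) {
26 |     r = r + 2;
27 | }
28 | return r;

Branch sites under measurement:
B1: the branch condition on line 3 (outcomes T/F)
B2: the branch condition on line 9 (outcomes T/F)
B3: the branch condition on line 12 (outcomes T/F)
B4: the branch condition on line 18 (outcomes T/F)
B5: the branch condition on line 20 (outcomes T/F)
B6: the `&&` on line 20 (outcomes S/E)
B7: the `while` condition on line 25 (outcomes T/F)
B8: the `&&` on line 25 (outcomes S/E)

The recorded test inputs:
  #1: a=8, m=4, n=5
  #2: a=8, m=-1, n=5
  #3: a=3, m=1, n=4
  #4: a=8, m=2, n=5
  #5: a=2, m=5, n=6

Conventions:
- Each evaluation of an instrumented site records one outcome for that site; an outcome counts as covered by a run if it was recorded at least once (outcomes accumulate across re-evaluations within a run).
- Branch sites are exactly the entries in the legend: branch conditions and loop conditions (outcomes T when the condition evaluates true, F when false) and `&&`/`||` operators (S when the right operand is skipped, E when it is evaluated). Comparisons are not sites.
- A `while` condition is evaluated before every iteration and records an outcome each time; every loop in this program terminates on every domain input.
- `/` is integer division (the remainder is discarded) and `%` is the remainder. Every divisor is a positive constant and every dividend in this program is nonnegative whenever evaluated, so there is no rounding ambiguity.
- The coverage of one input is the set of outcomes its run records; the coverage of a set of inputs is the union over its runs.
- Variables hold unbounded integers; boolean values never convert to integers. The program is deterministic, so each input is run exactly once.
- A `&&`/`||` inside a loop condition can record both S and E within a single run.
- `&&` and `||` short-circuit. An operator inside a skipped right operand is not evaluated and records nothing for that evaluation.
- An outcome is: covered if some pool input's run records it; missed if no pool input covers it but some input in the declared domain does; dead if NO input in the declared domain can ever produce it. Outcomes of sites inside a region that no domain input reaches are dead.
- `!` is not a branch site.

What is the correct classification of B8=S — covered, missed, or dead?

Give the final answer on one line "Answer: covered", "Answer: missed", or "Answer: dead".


no pool input records B8=S
checking all 196 inputs in the declared domain: B8=S is never recorded -> dead
Answer: dead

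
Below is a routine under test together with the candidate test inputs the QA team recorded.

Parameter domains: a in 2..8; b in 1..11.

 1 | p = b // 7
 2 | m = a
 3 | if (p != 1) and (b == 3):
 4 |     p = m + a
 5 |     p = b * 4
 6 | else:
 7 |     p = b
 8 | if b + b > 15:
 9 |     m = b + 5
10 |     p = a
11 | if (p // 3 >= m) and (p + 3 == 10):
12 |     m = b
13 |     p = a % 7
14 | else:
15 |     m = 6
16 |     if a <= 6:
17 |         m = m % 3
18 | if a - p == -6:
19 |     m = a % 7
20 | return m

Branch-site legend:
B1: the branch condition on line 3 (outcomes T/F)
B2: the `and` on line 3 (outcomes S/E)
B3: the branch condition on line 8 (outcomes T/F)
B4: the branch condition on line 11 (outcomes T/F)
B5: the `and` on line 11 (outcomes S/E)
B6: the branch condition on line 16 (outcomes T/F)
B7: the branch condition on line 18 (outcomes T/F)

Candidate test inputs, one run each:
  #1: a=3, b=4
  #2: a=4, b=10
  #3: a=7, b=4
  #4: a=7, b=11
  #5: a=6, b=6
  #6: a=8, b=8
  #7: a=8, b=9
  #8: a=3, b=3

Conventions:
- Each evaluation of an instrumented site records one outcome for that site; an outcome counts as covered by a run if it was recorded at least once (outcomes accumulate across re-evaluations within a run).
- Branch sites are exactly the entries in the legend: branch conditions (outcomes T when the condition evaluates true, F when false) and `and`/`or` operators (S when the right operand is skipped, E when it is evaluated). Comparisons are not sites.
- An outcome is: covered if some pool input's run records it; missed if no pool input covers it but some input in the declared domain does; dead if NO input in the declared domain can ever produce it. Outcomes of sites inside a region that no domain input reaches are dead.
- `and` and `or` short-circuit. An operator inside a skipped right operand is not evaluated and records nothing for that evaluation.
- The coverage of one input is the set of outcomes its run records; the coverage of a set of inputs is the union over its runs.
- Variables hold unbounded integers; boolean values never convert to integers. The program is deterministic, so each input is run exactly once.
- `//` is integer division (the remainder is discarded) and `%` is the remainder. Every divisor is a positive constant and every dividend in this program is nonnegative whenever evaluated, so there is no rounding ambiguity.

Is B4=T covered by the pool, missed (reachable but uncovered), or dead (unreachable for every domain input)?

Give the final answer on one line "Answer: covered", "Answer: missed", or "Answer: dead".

no pool input records B4=T
but domain input (a=2, b=7) does record it -> reachable, so missed

Answer: missed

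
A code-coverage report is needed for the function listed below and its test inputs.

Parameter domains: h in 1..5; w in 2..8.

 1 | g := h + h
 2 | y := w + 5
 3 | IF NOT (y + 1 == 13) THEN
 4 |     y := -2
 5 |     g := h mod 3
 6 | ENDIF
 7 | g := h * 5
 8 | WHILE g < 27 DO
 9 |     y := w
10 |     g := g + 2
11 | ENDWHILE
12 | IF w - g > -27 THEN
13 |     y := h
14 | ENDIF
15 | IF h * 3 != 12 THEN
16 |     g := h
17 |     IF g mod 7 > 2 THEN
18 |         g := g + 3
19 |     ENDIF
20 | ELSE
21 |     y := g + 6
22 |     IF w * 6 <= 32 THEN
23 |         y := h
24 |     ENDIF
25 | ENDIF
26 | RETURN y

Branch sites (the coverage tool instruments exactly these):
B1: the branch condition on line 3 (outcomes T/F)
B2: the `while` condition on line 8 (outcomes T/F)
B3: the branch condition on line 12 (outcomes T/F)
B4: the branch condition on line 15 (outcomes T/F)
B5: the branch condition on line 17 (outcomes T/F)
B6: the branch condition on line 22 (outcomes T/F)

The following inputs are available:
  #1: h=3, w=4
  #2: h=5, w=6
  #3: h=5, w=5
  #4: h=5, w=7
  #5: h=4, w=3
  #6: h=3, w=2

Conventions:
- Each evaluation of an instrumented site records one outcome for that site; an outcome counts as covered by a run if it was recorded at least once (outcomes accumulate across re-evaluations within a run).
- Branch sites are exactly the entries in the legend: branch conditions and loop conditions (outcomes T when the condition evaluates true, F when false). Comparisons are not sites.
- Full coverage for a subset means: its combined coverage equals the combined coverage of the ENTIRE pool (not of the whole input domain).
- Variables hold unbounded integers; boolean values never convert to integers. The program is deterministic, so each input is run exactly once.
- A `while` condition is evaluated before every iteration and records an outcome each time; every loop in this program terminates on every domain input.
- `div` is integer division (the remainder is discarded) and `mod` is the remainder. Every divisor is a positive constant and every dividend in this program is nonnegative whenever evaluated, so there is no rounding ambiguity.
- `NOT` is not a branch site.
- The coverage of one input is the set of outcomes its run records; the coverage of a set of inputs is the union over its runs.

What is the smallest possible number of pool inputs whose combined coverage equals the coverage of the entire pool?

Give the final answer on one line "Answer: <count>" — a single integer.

input #1 (h=3, w=4): events B1->T, B2->T, B2->T, B2->T, B2->T, B2->T, B2->T, B2->F, B3->T, B4->T, B5->T; covers B1=T, B2=T, B2=F, B3=T, B4=T, B5=T
input #2 (h=5, w=6): events B1->T, B2->T, B2->F, B3->T, B4->T, B5->T; covers B1=T, B2=T, B2=F, B3=T, B4=T, B5=T
input #3 (h=5, w=5): events B1->T, B2->T, B2->F, B3->T, B4->T, B5->T; covers B1=T, B2=T, B2=F, B3=T, B4=T, B5=T
input #4 (h=5, w=7): events B1->F, B2->T, B2->F, B3->T, B4->T, B5->T; covers B1=F, B2=T, B2=F, B3=T, B4=T, B5=T
input #5 (h=4, w=3): events B1->T, B2->T, B2->T, B2->T, B2->T, B2->F, B3->T, B4->F, B6->T; covers B1=T, B2=T, B2=F, B3=T, B4=F, B6=T
input #6 (h=3, w=2): events B1->T, B2->T, B2->T, B2->T, B2->T, B2->T, B2->T, B2->F, B3->T, B4->T, B5->T; covers B1=T, B2=T, B2=F, B3=T, B4=T, B5=T
union over all inputs: B1=T, B1=F, B2=T, B2=F, B3=T, B4=T, B4=F, B5=T, B6=T (9 outcomes)
checked all size-1 subsets: none covers 9 outcomes (max 6/9)
inputs {4, 5} (size 2) cover everything; no size-2 subset with a lexicographically smaller index list covers all 9

Answer: 2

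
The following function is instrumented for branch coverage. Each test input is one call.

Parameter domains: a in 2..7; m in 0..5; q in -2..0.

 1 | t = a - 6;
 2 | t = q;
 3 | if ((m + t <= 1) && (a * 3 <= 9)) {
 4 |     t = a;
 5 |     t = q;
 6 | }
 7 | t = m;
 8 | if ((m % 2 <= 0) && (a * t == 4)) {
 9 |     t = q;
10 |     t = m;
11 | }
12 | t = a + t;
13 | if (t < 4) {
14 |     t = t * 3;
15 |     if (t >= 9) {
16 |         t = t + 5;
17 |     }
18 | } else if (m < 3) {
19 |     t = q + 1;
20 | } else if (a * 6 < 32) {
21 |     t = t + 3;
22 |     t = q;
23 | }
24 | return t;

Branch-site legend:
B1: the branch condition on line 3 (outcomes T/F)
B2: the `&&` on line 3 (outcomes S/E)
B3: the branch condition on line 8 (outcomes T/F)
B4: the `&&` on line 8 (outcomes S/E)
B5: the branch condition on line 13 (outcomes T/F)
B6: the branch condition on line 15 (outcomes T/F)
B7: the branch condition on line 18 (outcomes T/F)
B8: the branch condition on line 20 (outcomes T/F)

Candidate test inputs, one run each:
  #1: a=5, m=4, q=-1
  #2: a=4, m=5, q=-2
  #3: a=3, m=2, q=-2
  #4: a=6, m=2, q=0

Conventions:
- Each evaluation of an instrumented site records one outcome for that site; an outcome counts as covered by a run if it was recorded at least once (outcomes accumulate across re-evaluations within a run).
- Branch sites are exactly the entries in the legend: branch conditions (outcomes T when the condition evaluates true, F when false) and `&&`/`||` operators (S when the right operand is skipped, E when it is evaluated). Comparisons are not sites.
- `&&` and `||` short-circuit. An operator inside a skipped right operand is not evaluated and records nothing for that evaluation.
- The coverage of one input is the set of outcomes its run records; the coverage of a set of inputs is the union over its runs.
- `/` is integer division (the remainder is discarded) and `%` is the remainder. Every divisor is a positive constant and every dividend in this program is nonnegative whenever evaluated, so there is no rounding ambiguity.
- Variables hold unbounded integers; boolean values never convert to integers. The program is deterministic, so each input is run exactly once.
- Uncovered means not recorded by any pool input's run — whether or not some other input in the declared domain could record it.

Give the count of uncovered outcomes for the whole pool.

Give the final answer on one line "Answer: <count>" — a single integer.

run #1 (a=5, m=4, q=-1) runs B2->S, B1->F, B4->E, B3->F, B5->F, B7->F, B8->T; records B1=F, B2=S, B3=F, B4=E, B5=F, B7=F, B8=T
run #2 (a=4, m=5, q=-2) runs B2->S, B1->F, B4->S, B3->F, B5->F, B7->F, B8->T; records B1=F, B2=S, B3=F, B4=S, B5=F, B7=F, B8=T
run #3 (a=3, m=2, q=-2) runs B2->E, B1->T, B4->E, B3->F, B5->F, B7->T; records B1=T, B2=E, B3=F, B4=E, B5=F, B7=T
run #4 (a=6, m=2, q=0) runs B2->S, B1->F, B4->E, B3->F, B5->F, B7->T; records B1=F, B2=S, B3=F, B4=E, B5=F, B7=T
union over the pool: B1=T, B1=F, B2=S, B2=E, B3=F, B4=S, B4=E, B5=F, B7=T, B7=F, B8=T
uncovered (5 of 16): B3=T, B5=T, B6=T, B6=F, B8=F

Answer: 5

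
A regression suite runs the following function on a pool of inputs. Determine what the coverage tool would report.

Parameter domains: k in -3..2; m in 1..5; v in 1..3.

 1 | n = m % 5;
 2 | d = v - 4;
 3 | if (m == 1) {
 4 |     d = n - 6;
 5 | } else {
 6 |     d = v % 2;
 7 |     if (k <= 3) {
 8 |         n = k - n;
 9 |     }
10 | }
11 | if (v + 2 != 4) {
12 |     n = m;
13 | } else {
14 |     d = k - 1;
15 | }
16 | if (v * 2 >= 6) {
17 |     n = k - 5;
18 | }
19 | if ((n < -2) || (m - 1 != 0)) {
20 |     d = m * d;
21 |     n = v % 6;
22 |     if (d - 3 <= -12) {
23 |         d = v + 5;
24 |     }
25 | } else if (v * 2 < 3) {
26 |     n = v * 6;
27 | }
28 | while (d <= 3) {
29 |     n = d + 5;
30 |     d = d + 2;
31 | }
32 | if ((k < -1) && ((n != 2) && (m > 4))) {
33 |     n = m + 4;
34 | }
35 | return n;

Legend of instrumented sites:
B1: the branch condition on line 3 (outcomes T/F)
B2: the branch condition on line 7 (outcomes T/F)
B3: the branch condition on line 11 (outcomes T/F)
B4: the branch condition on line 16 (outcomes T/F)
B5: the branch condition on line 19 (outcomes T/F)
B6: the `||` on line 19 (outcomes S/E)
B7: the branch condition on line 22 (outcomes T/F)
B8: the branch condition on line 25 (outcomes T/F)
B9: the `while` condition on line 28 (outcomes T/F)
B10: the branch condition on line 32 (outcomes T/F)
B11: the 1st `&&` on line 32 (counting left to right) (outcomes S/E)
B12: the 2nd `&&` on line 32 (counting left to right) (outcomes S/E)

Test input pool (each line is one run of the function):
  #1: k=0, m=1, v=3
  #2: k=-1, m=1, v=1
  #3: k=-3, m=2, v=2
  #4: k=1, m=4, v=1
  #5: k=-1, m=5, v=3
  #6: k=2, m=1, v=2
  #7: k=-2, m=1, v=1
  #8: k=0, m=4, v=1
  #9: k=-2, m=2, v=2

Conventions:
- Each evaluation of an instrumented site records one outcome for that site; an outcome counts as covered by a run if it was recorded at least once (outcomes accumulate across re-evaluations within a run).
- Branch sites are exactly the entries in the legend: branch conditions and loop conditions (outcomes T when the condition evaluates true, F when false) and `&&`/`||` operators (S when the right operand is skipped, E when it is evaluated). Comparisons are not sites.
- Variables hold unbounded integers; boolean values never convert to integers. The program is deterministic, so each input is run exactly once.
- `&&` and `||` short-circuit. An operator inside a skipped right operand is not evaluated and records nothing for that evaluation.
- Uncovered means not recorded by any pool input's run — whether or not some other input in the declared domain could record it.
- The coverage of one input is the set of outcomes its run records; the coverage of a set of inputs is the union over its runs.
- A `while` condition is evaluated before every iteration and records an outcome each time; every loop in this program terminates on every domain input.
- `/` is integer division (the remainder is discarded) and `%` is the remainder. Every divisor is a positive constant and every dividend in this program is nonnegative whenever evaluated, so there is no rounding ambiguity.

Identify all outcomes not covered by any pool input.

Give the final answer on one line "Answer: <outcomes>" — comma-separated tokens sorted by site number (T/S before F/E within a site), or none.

#1 (k=0, m=1, v=3) -> B1->T, B3->T, B4->T, B6->S, B5->T, B7->F, B9->T, B9->T, B9->T, B9->T, B9->T, B9->F, B11->S, B10->F; covered: B1=T, B3=T, B4=T, B5=T, B6=S, B7=F, B9=T, B9=F, B10=F, B11=S
#2 (k=-1, m=1, v=1) -> B1->T, B3->T, B4->F, B6->E, B5->F, B8->T, B9->T, B9->T, B9->T, B9->T, B9->T, B9->F, B11->S, B10->F; covered: B1=T, B3=T, B4=F, B5=F, B6=E, B8=T, B9=T, B9=F, B10=F, B11=S
#3 (k=-3, m=2, v=2) -> B1->F, B2->T, B3->F, B4->F, B6->S, B5->T, B7->F, B9->T, B9->T, B9->T, B9->T, B9->T, B9->T, B9->F, ...; covered: B1=F, B2=T, B3=F, B4=F, B5=T, B6=S, B7=F, B9=T, B9=F, B10=F, B11=E, B12=E
#4 (k=1, m=4, v=1) -> B1->F, B2->T, B3->T, B4->F, B6->E, B5->T, B7->F, B9->F, B11->S, B10->F; covered: B1=F, B2=T, B3=T, B4=F, B5=T, B6=E, B7=F, B9=F, B10=F, B11=S
#5 (k=-1, m=5, v=3) -> B1->F, B2->T, B3->T, B4->T, B6->S, B5->T, B7->F, B9->F, B11->S, B10->F; covered: B1=F, B2=T, B3=T, B4=T, B5=T, B6=S, B7=F, B9=F, B10=F, B11=S
#6 (k=2, m=1, v=2) -> B1->T, B3->F, B4->F, B6->E, B5->F, B8->F, B9->T, B9->T, B9->F, B11->S, B10->F; covered: B1=T, B3=F, B4=F, B5=F, B6=E, B8=F, B9=T, B9=F, B10=F, B11=S
#7 (k=-2, m=1, v=1) -> B1->T, B3->T, B4->F, B6->E, B5->F, B8->T, B9->T, B9->T, B9->T, B9->T, B9->T, B9->F, B11->E, B12->E, ...; covered: B1=T, B3=T, B4=F, B5=F, B6=E, B8=T, B9=T, B9=F, B10=F, B11=E, B12=E
#8 (k=0, m=4, v=1) -> B1->F, B2->T, B3->T, B4->F, B6->E, B5->T, B7->F, B9->F, B11->S, B10->F; covered: B1=F, B2=T, B3=T, B4=F, B5=T, B6=E, B7=F, B9=F, B10=F, B11=S
#9 (k=-2, m=2, v=2) -> B1->F, B2->T, B3->F, B4->F, B6->S, B5->T, B7->F, B9->T, B9->T, B9->T, B9->T, B9->T, B9->F, B11->E, ...; covered: B1=F, B2=T, B3=F, B4=F, B5=T, B6=S, B7=F, B9=T, B9=F, B10=F, B11=E, B12=E
union over the pool: B1=T, B1=F, B2=T, B3=T, B3=F, B4=T, B4=F, B5=T, B5=F, B6=S, B6=E, B7=F, B8=T, B8=F, B9=T, B9=F, B10=F, B11=S, B11=E, B12=E
uncovered (4 of 24): B2=F, B7=T, B10=T, B12=S

Answer: B2=F, B7=T, B10=T, B12=S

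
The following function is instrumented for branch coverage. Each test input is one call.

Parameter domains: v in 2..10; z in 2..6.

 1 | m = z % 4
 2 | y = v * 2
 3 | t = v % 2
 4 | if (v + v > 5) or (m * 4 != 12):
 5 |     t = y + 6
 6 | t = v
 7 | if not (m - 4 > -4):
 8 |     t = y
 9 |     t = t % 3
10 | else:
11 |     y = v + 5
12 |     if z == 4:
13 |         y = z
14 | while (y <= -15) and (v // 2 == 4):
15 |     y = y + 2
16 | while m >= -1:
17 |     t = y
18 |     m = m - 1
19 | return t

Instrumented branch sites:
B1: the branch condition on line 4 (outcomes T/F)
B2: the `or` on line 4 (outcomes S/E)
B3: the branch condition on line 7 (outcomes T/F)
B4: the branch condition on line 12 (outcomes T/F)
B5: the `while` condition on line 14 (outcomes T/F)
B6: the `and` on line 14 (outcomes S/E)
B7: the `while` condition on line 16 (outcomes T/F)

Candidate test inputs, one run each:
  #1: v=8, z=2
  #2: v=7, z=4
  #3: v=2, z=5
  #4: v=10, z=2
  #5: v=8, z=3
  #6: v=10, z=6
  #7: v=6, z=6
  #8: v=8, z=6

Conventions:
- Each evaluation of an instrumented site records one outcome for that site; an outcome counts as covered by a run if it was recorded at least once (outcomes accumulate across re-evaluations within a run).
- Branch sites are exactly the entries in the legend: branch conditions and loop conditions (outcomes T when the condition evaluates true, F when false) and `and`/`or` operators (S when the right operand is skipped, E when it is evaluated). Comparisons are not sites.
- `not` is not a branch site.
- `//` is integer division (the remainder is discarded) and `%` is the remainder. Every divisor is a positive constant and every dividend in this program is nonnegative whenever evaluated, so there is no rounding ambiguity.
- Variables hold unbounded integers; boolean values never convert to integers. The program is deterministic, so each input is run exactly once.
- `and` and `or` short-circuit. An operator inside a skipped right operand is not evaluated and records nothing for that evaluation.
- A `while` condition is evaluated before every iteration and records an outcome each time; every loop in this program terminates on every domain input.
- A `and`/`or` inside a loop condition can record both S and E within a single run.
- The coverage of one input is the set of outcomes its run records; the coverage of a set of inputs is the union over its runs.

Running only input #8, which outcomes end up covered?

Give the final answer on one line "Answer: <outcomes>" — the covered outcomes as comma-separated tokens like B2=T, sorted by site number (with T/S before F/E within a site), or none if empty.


Simulating input #8 (v=8, z=6) step by step:
  B2->S, B1->T, B3->F, B4->F, B6->S, B5->F, B7->T, B7->T, B7->T, B7->T
  B7->F
distinct outcomes covered: B1=T, B2=S, B3=F, B4=F, B5=F, B6=S, B7=T, B7=F
Answer: B1=T, B2=S, B3=F, B4=F, B5=F, B6=S, B7=T, B7=F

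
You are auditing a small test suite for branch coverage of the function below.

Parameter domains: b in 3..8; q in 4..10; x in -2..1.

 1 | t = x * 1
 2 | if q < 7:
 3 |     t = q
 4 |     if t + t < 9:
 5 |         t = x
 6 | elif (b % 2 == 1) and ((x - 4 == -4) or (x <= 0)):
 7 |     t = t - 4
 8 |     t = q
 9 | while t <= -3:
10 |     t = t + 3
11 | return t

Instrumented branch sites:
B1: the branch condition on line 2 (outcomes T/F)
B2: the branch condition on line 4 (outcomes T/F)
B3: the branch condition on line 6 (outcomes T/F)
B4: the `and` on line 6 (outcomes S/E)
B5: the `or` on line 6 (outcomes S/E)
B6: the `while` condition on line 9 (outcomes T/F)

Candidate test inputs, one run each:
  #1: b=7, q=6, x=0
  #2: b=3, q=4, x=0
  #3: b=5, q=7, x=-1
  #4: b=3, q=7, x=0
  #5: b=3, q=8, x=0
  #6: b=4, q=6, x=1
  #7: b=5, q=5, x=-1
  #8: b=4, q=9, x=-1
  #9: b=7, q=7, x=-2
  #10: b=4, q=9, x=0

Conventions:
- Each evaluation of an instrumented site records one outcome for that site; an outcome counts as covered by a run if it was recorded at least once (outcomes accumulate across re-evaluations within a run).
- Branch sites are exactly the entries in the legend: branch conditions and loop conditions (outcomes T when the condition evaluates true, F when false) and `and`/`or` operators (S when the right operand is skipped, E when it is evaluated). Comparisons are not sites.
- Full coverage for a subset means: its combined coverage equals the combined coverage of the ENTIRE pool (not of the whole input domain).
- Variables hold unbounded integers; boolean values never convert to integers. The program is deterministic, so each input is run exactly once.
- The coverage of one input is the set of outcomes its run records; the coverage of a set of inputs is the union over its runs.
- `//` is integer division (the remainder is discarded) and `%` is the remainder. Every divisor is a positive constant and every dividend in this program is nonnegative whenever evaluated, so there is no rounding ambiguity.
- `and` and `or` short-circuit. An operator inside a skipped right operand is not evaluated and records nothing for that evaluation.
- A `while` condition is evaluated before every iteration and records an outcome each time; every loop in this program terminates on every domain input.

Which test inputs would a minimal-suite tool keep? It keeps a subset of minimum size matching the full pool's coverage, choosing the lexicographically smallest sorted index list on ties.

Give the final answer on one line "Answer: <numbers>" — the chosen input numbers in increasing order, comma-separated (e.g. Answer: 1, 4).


test 1 (b=7, q=6, x=0) fires B1->T, B2->F, B6->F; hits B1=T, B2=F, B6=F
test 2 (b=3, q=4, x=0) fires B1->T, B2->T, B6->F; hits B1=T, B2=T, B6=F
test 3 (b=5, q=7, x=-1) fires B1->F, B4->E, B5->E, B3->T, B6->F; hits B1=F, B3=T, B4=E, B5=E, B6=F
test 4 (b=3, q=7, x=0) fires B1->F, B4->E, B5->S, B3->T, B6->F; hits B1=F, B3=T, B4=E, B5=S, B6=F
test 5 (b=3, q=8, x=0) fires B1->F, B4->E, B5->S, B3->T, B6->F; hits B1=F, B3=T, B4=E, B5=S, B6=F
test 6 (b=4, q=6, x=1) fires B1->T, B2->F, B6->F; hits B1=T, B2=F, B6=F
test 7 (b=5, q=5, x=-1) fires B1->T, B2->F, B6->F; hits B1=T, B2=F, B6=F
test 8 (b=4, q=9, x=-1) fires B1->F, B4->S, B3->F, B6->F; hits B1=F, B3=F, B4=S, B6=F
test 9 (b=7, q=7, x=-2) fires B1->F, B4->E, B5->E, B3->T, B6->F; hits B1=F, B3=T, B4=E, B5=E, B6=F
test 10 (b=4, q=9, x=0) fires B1->F, B4->S, B3->F, B6->F; hits B1=F, B3=F, B4=S, B6=F
together the pool reaches 11 outcomes: B1=T, B1=F, B2=T, B2=F, B3=T, B3=F, B4=S, B4=E, B5=S, B5=E, B6=F
no size-1 subset reaches all 11 outcomes (best union: 5/11)
no size-2 subset reaches all 11 outcomes (best union: 7/11)
no size-3 subset reaches all 11 outcomes (best union: 9/11)
no size-4 subset reaches all 11 outcomes (best union: 10/11)
inputs {1, 2, 3, 4, 8} (size 5) cover everything; no size-5 subset with a lexicographically smaller index list covers all 11
Answer: 1, 2, 3, 4, 8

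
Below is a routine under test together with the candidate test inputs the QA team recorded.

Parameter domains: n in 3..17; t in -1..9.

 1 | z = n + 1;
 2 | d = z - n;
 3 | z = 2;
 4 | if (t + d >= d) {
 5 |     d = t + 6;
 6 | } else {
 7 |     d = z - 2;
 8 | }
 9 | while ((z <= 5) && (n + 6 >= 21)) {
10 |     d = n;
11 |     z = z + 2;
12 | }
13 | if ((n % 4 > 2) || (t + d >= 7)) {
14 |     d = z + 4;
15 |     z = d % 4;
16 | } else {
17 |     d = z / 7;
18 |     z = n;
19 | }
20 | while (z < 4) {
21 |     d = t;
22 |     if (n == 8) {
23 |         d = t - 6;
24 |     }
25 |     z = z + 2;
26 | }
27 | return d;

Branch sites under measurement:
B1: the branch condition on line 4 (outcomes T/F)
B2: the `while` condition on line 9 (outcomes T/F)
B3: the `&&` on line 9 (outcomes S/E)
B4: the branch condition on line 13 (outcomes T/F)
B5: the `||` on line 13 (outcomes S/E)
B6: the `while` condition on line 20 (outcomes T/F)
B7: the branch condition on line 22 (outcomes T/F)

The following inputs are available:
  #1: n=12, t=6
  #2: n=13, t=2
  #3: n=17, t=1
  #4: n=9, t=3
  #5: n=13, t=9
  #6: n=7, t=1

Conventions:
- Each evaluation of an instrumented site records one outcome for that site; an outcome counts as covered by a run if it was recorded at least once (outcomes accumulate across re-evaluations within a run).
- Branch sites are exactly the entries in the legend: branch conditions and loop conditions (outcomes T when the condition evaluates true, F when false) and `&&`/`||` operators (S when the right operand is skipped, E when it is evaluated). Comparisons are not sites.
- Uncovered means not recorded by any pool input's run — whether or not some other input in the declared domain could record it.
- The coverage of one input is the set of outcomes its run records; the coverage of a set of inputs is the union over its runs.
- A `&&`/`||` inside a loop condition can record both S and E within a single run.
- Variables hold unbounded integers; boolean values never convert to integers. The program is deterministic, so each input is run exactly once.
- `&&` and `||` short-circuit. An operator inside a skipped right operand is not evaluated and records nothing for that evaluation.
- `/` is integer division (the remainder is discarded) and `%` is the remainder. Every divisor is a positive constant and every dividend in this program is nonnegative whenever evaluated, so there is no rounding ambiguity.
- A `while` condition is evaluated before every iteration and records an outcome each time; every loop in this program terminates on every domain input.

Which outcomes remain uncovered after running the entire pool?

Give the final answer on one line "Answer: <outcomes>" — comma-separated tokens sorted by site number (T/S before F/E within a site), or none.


test 1 (n=12, t=6) fires B1->T, B3->E, B2->F, B5->E, B4->T, B6->T, B7->F, B6->F; hits B1=T, B2=F, B3=E, B4=T, B5=E, B6=T, B6=F, B7=F
test 2 (n=13, t=2) fires B1->T, B3->E, B2->F, B5->E, B4->T, B6->T, B7->F, B6->F; hits B1=T, B2=F, B3=E, B4=T, B5=E, B6=T, B6=F, B7=F
test 3 (n=17, t=1) fires B1->T, B3->E, B2->T, B3->E, B2->T, B3->S, B2->F, B5->E, B4->T, B6->T, B7->F, B6->F; hits B1=T, B2=T, B2=F, B3=S, B3=E, B4=T, B5=E, B6=T, B6=F, B7=F
test 4 (n=9, t=3) fires B1->T, B3->E, B2->F, B5->E, B4->T, B6->T, B7->F, B6->F; hits B1=T, B2=F, B3=E, B4=T, B5=E, B6=T, B6=F, B7=F
test 5 (n=13, t=9) fires B1->T, B3->E, B2->F, B5->E, B4->T, B6->T, B7->F, B6->F; hits B1=T, B2=F, B3=E, B4=T, B5=E, B6=T, B6=F, B7=F
test 6 (n=7, t=1) fires B1->T, B3->E, B2->F, B5->S, B4->T, B6->T, B7->F, B6->F; hits B1=T, B2=F, B3=E, B4=T, B5=S, B6=T, B6=F, B7=F
union over the pool: B1=T, B2=T, B2=F, B3=S, B3=E, B4=T, B5=S, B5=E, B6=T, B6=F, B7=F
uncovered (3 of 14): B1=F, B4=F, B7=T
Answer: B1=F, B4=F, B7=T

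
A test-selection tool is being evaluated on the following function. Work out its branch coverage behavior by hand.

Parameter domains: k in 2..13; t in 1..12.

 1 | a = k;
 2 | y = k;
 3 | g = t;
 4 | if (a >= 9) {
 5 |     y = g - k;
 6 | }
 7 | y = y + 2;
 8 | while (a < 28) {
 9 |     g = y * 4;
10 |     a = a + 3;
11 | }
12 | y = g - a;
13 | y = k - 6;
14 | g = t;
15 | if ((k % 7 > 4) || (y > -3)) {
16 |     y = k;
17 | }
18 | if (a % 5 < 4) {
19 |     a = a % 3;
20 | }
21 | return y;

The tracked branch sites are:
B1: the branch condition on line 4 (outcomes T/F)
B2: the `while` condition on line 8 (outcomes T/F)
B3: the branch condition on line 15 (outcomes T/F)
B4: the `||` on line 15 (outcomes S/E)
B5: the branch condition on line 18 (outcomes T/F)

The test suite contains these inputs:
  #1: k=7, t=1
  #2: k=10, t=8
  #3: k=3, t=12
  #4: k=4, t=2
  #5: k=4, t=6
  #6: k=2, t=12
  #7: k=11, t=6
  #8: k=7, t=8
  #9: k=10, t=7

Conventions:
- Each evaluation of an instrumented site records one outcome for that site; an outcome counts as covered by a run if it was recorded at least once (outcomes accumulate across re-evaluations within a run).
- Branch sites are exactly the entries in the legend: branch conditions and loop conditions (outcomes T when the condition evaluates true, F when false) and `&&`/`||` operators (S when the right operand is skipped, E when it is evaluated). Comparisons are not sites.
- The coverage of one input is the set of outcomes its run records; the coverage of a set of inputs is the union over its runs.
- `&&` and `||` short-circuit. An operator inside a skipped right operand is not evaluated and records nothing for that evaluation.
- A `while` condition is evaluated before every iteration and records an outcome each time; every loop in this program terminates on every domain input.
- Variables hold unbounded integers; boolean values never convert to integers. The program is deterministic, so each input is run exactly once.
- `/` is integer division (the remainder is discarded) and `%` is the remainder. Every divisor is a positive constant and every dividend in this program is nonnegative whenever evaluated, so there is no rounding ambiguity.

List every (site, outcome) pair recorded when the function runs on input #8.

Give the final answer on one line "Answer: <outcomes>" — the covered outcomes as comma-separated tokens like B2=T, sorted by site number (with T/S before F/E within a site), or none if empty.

Simulating input #8 (k=7, t=8) step by step:
  B1->F, B2->T, B2->T, B2->T, B2->T, B2->T, B2->T, B2->T, B2->F, B4->E
  B3->T, B5->T
deduplicating events, the covered set is: B1=F, B2=T, B2=F, B3=T, B4=E, B5=T

Answer: B1=F, B2=T, B2=F, B3=T, B4=E, B5=T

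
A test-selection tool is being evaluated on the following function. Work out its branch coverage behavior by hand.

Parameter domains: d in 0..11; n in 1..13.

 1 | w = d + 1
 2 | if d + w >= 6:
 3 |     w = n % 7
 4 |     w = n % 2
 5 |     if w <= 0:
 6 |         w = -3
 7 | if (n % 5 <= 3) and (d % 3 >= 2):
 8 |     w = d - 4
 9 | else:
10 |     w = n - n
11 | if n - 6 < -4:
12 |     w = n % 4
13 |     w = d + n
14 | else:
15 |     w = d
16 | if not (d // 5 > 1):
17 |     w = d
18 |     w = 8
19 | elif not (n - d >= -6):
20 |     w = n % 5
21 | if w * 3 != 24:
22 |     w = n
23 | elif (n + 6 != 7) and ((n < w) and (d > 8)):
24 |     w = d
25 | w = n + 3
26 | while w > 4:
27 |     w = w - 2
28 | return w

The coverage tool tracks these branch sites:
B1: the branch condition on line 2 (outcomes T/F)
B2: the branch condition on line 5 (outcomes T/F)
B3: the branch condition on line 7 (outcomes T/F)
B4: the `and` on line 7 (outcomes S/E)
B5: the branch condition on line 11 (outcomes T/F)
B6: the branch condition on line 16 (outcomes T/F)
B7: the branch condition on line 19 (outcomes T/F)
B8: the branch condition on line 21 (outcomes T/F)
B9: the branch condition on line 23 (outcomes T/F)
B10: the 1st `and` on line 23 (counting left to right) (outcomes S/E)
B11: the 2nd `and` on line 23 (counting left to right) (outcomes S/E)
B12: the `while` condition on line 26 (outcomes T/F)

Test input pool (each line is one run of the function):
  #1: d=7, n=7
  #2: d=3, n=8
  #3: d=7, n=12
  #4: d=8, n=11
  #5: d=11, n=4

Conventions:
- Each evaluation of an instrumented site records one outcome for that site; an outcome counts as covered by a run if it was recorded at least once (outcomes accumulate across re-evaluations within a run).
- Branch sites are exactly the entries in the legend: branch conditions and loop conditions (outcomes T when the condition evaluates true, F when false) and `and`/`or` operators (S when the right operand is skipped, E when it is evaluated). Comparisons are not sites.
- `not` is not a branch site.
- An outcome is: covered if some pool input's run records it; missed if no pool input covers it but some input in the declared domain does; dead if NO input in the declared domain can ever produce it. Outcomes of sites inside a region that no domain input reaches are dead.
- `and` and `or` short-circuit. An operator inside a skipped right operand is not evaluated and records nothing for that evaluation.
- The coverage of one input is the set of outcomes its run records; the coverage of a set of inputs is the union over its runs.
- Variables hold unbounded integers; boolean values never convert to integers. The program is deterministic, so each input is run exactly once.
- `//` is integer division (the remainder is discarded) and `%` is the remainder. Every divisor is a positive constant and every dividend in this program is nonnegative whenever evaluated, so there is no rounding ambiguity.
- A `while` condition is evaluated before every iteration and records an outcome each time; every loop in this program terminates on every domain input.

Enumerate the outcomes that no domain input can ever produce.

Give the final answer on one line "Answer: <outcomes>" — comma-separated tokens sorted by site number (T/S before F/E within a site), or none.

checking every outcome against all 156 domain inputs:
  reachable outcomes have witnesses, e.g. B1=T (e.g. d=3, n=1), B1=F (e.g. d=0, n=1), B2=T (e.g. d=3, n=2), B2=F (e.g. d=3, n=1)

Answer: none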